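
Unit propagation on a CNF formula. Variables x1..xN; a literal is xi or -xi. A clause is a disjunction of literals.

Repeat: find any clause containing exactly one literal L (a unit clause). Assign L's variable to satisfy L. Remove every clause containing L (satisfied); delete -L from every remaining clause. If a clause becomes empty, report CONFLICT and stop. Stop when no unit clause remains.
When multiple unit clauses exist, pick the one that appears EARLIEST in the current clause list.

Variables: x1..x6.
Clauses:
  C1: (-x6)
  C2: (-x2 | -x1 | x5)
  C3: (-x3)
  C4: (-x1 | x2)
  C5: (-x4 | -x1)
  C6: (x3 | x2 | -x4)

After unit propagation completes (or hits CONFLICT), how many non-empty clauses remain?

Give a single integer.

unit clause [-6] forces x6=F; simplify:
  satisfied 1 clause(s); 5 remain; assigned so far: [6]
unit clause [-3] forces x3=F; simplify:
  drop 3 from [3, 2, -4] -> [2, -4]
  satisfied 1 clause(s); 4 remain; assigned so far: [3, 6]

Answer: 4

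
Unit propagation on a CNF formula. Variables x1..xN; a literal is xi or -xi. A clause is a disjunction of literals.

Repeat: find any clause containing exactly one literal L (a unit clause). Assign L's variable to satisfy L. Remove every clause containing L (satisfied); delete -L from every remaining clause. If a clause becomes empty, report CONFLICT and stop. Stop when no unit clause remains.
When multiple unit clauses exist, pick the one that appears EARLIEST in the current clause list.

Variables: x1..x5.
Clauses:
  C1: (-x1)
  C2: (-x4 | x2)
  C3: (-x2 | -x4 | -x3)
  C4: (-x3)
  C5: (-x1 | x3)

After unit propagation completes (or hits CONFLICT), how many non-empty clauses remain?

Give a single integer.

Answer: 1

Derivation:
unit clause [-1] forces x1=F; simplify:
  satisfied 2 clause(s); 3 remain; assigned so far: [1]
unit clause [-3] forces x3=F; simplify:
  satisfied 2 clause(s); 1 remain; assigned so far: [1, 3]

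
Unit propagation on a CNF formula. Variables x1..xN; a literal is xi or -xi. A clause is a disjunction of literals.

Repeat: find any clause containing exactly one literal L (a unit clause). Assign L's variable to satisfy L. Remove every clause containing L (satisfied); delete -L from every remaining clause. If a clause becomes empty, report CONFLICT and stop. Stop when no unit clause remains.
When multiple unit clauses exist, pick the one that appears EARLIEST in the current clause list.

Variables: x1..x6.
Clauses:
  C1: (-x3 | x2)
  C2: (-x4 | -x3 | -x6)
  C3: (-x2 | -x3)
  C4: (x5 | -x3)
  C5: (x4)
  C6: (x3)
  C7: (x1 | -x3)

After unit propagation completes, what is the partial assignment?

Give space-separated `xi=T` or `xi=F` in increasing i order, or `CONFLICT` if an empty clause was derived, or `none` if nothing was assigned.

Answer: CONFLICT

Derivation:
unit clause [4] forces x4=T; simplify:
  drop -4 from [-4, -3, -6] -> [-3, -6]
  satisfied 1 clause(s); 6 remain; assigned so far: [4]
unit clause [3] forces x3=T; simplify:
  drop -3 from [-3, 2] -> [2]
  drop -3 from [-3, -6] -> [-6]
  drop -3 from [-2, -3] -> [-2]
  drop -3 from [5, -3] -> [5]
  drop -3 from [1, -3] -> [1]
  satisfied 1 clause(s); 5 remain; assigned so far: [3, 4]
unit clause [2] forces x2=T; simplify:
  drop -2 from [-2] -> [] (empty!)
  satisfied 1 clause(s); 4 remain; assigned so far: [2, 3, 4]
CONFLICT (empty clause)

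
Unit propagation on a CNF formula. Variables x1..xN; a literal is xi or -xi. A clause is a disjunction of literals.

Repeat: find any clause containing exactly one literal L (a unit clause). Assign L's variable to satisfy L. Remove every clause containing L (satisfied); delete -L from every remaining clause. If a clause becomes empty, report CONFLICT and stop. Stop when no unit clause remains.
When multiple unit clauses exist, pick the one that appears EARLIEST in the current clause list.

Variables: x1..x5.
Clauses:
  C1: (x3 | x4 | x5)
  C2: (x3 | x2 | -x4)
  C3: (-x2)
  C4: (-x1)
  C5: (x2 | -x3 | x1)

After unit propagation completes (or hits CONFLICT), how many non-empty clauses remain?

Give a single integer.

Answer: 0

Derivation:
unit clause [-2] forces x2=F; simplify:
  drop 2 from [3, 2, -4] -> [3, -4]
  drop 2 from [2, -3, 1] -> [-3, 1]
  satisfied 1 clause(s); 4 remain; assigned so far: [2]
unit clause [-1] forces x1=F; simplify:
  drop 1 from [-3, 1] -> [-3]
  satisfied 1 clause(s); 3 remain; assigned so far: [1, 2]
unit clause [-3] forces x3=F; simplify:
  drop 3 from [3, 4, 5] -> [4, 5]
  drop 3 from [3, -4] -> [-4]
  satisfied 1 clause(s); 2 remain; assigned so far: [1, 2, 3]
unit clause [-4] forces x4=F; simplify:
  drop 4 from [4, 5] -> [5]
  satisfied 1 clause(s); 1 remain; assigned so far: [1, 2, 3, 4]
unit clause [5] forces x5=T; simplify:
  satisfied 1 clause(s); 0 remain; assigned so far: [1, 2, 3, 4, 5]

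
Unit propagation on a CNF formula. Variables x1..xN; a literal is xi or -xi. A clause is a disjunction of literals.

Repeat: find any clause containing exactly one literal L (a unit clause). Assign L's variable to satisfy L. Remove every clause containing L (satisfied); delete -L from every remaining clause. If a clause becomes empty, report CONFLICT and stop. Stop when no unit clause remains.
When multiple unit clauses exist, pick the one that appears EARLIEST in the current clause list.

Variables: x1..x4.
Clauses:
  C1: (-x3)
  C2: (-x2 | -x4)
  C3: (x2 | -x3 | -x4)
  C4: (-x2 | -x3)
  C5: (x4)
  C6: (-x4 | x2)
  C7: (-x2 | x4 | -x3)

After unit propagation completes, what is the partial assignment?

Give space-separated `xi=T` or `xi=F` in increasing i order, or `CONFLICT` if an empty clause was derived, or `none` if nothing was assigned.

Answer: CONFLICT

Derivation:
unit clause [-3] forces x3=F; simplify:
  satisfied 4 clause(s); 3 remain; assigned so far: [3]
unit clause [4] forces x4=T; simplify:
  drop -4 from [-2, -4] -> [-2]
  drop -4 from [-4, 2] -> [2]
  satisfied 1 clause(s); 2 remain; assigned so far: [3, 4]
unit clause [-2] forces x2=F; simplify:
  drop 2 from [2] -> [] (empty!)
  satisfied 1 clause(s); 1 remain; assigned so far: [2, 3, 4]
CONFLICT (empty clause)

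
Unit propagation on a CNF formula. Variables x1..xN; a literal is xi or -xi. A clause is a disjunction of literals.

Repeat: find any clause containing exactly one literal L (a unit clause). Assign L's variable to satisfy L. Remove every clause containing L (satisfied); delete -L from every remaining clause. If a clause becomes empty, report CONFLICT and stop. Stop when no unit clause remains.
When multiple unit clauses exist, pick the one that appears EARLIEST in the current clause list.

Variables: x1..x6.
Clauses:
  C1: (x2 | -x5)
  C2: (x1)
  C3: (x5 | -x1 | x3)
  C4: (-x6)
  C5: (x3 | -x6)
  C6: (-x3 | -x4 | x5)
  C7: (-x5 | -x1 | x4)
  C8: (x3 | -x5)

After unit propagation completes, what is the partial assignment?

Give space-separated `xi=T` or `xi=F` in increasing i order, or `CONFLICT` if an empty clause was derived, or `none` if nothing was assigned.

Answer: x1=T x6=F

Derivation:
unit clause [1] forces x1=T; simplify:
  drop -1 from [5, -1, 3] -> [5, 3]
  drop -1 from [-5, -1, 4] -> [-5, 4]
  satisfied 1 clause(s); 7 remain; assigned so far: [1]
unit clause [-6] forces x6=F; simplify:
  satisfied 2 clause(s); 5 remain; assigned so far: [1, 6]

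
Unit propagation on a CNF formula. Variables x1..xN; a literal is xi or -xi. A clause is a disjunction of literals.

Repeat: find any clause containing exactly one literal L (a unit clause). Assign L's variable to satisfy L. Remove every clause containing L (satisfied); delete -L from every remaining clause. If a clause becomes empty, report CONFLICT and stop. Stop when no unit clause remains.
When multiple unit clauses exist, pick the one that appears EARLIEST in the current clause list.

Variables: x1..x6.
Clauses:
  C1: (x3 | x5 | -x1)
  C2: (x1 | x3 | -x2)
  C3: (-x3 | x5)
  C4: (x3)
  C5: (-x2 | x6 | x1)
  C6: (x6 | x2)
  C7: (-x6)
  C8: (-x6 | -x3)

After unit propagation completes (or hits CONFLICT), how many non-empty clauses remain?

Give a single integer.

unit clause [3] forces x3=T; simplify:
  drop -3 from [-3, 5] -> [5]
  drop -3 from [-6, -3] -> [-6]
  satisfied 3 clause(s); 5 remain; assigned so far: [3]
unit clause [5] forces x5=T; simplify:
  satisfied 1 clause(s); 4 remain; assigned so far: [3, 5]
unit clause [-6] forces x6=F; simplify:
  drop 6 from [-2, 6, 1] -> [-2, 1]
  drop 6 from [6, 2] -> [2]
  satisfied 2 clause(s); 2 remain; assigned so far: [3, 5, 6]
unit clause [2] forces x2=T; simplify:
  drop -2 from [-2, 1] -> [1]
  satisfied 1 clause(s); 1 remain; assigned so far: [2, 3, 5, 6]
unit clause [1] forces x1=T; simplify:
  satisfied 1 clause(s); 0 remain; assigned so far: [1, 2, 3, 5, 6]

Answer: 0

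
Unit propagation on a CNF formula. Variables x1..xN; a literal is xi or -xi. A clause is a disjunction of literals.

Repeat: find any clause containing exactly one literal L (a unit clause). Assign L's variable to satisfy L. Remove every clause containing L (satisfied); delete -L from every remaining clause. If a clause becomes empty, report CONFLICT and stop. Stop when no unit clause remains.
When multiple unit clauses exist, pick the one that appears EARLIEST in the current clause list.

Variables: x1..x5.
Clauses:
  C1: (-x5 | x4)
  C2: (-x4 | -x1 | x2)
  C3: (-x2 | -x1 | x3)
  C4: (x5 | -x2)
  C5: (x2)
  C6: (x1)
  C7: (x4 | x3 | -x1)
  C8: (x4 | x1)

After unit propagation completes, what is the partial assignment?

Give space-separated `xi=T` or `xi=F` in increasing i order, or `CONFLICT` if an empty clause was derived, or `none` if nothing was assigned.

unit clause [2] forces x2=T; simplify:
  drop -2 from [-2, -1, 3] -> [-1, 3]
  drop -2 from [5, -2] -> [5]
  satisfied 2 clause(s); 6 remain; assigned so far: [2]
unit clause [5] forces x5=T; simplify:
  drop -5 from [-5, 4] -> [4]
  satisfied 1 clause(s); 5 remain; assigned so far: [2, 5]
unit clause [4] forces x4=T; simplify:
  satisfied 3 clause(s); 2 remain; assigned so far: [2, 4, 5]
unit clause [1] forces x1=T; simplify:
  drop -1 from [-1, 3] -> [3]
  satisfied 1 clause(s); 1 remain; assigned so far: [1, 2, 4, 5]
unit clause [3] forces x3=T; simplify:
  satisfied 1 clause(s); 0 remain; assigned so far: [1, 2, 3, 4, 5]

Answer: x1=T x2=T x3=T x4=T x5=T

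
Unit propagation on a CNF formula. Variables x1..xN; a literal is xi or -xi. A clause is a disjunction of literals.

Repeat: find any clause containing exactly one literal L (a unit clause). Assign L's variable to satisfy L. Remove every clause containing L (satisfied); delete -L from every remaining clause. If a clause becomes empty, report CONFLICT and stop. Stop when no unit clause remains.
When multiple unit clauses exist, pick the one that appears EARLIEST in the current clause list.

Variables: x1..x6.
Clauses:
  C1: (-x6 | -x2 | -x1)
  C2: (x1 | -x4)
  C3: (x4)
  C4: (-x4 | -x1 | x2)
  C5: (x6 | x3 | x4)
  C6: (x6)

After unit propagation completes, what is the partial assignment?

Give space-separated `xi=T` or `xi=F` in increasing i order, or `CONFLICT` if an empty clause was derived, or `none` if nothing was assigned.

Answer: CONFLICT

Derivation:
unit clause [4] forces x4=T; simplify:
  drop -4 from [1, -4] -> [1]
  drop -4 from [-4, -1, 2] -> [-1, 2]
  satisfied 2 clause(s); 4 remain; assigned so far: [4]
unit clause [1] forces x1=T; simplify:
  drop -1 from [-6, -2, -1] -> [-6, -2]
  drop -1 from [-1, 2] -> [2]
  satisfied 1 clause(s); 3 remain; assigned so far: [1, 4]
unit clause [2] forces x2=T; simplify:
  drop -2 from [-6, -2] -> [-6]
  satisfied 1 clause(s); 2 remain; assigned so far: [1, 2, 4]
unit clause [-6] forces x6=F; simplify:
  drop 6 from [6] -> [] (empty!)
  satisfied 1 clause(s); 1 remain; assigned so far: [1, 2, 4, 6]
CONFLICT (empty clause)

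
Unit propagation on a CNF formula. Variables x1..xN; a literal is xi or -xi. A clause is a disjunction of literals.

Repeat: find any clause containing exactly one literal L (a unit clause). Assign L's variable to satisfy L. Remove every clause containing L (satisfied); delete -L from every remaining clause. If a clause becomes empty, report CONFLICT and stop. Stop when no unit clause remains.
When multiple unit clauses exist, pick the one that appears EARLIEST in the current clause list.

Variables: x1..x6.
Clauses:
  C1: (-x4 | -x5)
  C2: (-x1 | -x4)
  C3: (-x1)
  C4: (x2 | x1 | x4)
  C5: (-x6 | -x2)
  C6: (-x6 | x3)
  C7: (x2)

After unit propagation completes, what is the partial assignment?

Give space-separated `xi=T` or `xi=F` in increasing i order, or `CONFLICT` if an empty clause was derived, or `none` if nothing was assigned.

unit clause [-1] forces x1=F; simplify:
  drop 1 from [2, 1, 4] -> [2, 4]
  satisfied 2 clause(s); 5 remain; assigned so far: [1]
unit clause [2] forces x2=T; simplify:
  drop -2 from [-6, -2] -> [-6]
  satisfied 2 clause(s); 3 remain; assigned so far: [1, 2]
unit clause [-6] forces x6=F; simplify:
  satisfied 2 clause(s); 1 remain; assigned so far: [1, 2, 6]

Answer: x1=F x2=T x6=F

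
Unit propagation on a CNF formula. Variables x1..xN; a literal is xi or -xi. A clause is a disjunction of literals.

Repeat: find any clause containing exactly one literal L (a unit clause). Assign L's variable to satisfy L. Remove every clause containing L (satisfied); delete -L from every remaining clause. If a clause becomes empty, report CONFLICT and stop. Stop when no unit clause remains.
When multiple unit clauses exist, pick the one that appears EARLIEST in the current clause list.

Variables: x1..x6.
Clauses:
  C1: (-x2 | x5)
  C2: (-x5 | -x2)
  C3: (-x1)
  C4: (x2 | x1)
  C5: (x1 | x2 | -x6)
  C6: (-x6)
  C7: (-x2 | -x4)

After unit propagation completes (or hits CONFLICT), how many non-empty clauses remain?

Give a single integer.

Answer: 2

Derivation:
unit clause [-1] forces x1=F; simplify:
  drop 1 from [2, 1] -> [2]
  drop 1 from [1, 2, -6] -> [2, -6]
  satisfied 1 clause(s); 6 remain; assigned so far: [1]
unit clause [2] forces x2=T; simplify:
  drop -2 from [-2, 5] -> [5]
  drop -2 from [-5, -2] -> [-5]
  drop -2 from [-2, -4] -> [-4]
  satisfied 2 clause(s); 4 remain; assigned so far: [1, 2]
unit clause [5] forces x5=T; simplify:
  drop -5 from [-5] -> [] (empty!)
  satisfied 1 clause(s); 3 remain; assigned so far: [1, 2, 5]
CONFLICT (empty clause)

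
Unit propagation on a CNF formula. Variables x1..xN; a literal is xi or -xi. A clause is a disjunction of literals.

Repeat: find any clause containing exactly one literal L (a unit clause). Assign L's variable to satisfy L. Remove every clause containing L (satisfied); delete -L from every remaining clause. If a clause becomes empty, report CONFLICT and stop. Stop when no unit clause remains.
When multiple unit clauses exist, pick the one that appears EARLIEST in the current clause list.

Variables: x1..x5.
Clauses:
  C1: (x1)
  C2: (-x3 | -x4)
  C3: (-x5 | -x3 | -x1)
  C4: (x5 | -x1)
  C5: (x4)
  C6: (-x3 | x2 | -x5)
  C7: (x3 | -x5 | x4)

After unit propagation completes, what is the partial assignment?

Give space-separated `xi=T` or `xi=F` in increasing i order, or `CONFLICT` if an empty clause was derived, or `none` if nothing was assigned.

unit clause [1] forces x1=T; simplify:
  drop -1 from [-5, -3, -1] -> [-5, -3]
  drop -1 from [5, -1] -> [5]
  satisfied 1 clause(s); 6 remain; assigned so far: [1]
unit clause [5] forces x5=T; simplify:
  drop -5 from [-5, -3] -> [-3]
  drop -5 from [-3, 2, -5] -> [-3, 2]
  drop -5 from [3, -5, 4] -> [3, 4]
  satisfied 1 clause(s); 5 remain; assigned so far: [1, 5]
unit clause [-3] forces x3=F; simplify:
  drop 3 from [3, 4] -> [4]
  satisfied 3 clause(s); 2 remain; assigned so far: [1, 3, 5]
unit clause [4] forces x4=T; simplify:
  satisfied 2 clause(s); 0 remain; assigned so far: [1, 3, 4, 5]

Answer: x1=T x3=F x4=T x5=T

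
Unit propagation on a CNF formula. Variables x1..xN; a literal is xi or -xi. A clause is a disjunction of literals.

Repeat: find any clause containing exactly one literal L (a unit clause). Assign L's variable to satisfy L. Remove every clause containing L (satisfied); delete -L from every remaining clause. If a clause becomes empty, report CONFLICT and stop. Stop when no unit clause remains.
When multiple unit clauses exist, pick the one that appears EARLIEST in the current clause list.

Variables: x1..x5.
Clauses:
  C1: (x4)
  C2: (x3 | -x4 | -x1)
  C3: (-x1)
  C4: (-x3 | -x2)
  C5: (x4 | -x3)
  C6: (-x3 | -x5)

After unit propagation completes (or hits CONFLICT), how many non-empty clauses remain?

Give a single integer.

unit clause [4] forces x4=T; simplify:
  drop -4 from [3, -4, -1] -> [3, -1]
  satisfied 2 clause(s); 4 remain; assigned so far: [4]
unit clause [-1] forces x1=F; simplify:
  satisfied 2 clause(s); 2 remain; assigned so far: [1, 4]

Answer: 2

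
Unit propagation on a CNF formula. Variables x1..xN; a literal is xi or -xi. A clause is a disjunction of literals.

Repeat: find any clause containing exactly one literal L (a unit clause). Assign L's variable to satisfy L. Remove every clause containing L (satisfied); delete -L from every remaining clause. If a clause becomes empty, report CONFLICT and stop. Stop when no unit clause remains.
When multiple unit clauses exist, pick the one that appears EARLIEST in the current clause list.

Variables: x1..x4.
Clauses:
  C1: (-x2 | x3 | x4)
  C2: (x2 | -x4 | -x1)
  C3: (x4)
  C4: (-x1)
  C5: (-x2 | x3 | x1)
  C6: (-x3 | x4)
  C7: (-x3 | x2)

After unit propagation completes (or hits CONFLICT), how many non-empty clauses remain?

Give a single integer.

unit clause [4] forces x4=T; simplify:
  drop -4 from [2, -4, -1] -> [2, -1]
  satisfied 3 clause(s); 4 remain; assigned so far: [4]
unit clause [-1] forces x1=F; simplify:
  drop 1 from [-2, 3, 1] -> [-2, 3]
  satisfied 2 clause(s); 2 remain; assigned so far: [1, 4]

Answer: 2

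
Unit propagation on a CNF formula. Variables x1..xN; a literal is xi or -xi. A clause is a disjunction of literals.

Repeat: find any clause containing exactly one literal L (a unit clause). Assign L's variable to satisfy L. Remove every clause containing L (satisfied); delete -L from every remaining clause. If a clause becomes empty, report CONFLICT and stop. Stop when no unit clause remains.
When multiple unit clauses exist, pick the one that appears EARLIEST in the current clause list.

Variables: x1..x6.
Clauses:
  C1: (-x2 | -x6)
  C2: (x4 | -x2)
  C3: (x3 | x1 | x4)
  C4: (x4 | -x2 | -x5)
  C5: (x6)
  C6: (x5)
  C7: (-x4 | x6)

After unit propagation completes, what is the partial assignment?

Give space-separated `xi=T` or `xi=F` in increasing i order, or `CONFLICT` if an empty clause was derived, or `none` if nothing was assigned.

unit clause [6] forces x6=T; simplify:
  drop -6 from [-2, -6] -> [-2]
  satisfied 2 clause(s); 5 remain; assigned so far: [6]
unit clause [-2] forces x2=F; simplify:
  satisfied 3 clause(s); 2 remain; assigned so far: [2, 6]
unit clause [5] forces x5=T; simplify:
  satisfied 1 clause(s); 1 remain; assigned so far: [2, 5, 6]

Answer: x2=F x5=T x6=T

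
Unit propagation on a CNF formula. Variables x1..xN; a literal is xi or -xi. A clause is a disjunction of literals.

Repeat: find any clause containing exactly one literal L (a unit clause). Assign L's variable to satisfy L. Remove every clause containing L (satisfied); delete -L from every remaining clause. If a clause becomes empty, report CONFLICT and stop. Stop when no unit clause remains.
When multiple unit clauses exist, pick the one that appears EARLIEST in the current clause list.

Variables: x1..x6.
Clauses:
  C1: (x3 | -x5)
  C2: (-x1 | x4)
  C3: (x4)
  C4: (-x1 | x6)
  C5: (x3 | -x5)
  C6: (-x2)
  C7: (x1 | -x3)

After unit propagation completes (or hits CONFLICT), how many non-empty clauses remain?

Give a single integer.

Answer: 4

Derivation:
unit clause [4] forces x4=T; simplify:
  satisfied 2 clause(s); 5 remain; assigned so far: [4]
unit clause [-2] forces x2=F; simplify:
  satisfied 1 clause(s); 4 remain; assigned so far: [2, 4]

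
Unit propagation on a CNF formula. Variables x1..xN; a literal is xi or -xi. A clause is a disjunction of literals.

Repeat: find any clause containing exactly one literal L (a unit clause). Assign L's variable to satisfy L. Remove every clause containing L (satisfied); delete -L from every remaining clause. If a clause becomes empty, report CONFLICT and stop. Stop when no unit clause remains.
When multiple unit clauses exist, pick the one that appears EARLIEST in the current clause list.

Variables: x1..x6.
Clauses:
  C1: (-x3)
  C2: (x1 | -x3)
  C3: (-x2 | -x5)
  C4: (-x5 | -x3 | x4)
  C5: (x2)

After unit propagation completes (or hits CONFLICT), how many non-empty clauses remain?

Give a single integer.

unit clause [-3] forces x3=F; simplify:
  satisfied 3 clause(s); 2 remain; assigned so far: [3]
unit clause [2] forces x2=T; simplify:
  drop -2 from [-2, -5] -> [-5]
  satisfied 1 clause(s); 1 remain; assigned so far: [2, 3]
unit clause [-5] forces x5=F; simplify:
  satisfied 1 clause(s); 0 remain; assigned so far: [2, 3, 5]

Answer: 0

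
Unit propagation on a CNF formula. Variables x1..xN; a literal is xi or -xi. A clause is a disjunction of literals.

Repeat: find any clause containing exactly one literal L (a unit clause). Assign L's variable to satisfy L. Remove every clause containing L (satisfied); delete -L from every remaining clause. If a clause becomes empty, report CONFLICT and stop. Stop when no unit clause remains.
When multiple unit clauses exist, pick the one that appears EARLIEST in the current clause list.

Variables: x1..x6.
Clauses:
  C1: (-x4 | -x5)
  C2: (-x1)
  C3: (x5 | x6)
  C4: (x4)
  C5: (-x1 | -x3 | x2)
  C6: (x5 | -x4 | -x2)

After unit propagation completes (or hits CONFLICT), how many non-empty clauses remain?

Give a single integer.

Answer: 0

Derivation:
unit clause [-1] forces x1=F; simplify:
  satisfied 2 clause(s); 4 remain; assigned so far: [1]
unit clause [4] forces x4=T; simplify:
  drop -4 from [-4, -5] -> [-5]
  drop -4 from [5, -4, -2] -> [5, -2]
  satisfied 1 clause(s); 3 remain; assigned so far: [1, 4]
unit clause [-5] forces x5=F; simplify:
  drop 5 from [5, 6] -> [6]
  drop 5 from [5, -2] -> [-2]
  satisfied 1 clause(s); 2 remain; assigned so far: [1, 4, 5]
unit clause [6] forces x6=T; simplify:
  satisfied 1 clause(s); 1 remain; assigned so far: [1, 4, 5, 6]
unit clause [-2] forces x2=F; simplify:
  satisfied 1 clause(s); 0 remain; assigned so far: [1, 2, 4, 5, 6]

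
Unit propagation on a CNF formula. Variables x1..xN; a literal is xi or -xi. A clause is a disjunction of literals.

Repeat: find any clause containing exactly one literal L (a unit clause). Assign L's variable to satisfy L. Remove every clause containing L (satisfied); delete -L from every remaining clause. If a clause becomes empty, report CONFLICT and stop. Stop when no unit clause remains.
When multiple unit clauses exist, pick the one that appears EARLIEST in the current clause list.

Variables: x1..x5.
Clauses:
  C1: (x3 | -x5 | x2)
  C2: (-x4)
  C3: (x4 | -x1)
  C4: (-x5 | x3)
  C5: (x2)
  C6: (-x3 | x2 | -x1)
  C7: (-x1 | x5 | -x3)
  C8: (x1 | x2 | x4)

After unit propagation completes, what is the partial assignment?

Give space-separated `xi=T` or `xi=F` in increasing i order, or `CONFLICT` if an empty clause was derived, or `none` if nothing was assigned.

unit clause [-4] forces x4=F; simplify:
  drop 4 from [4, -1] -> [-1]
  drop 4 from [1, 2, 4] -> [1, 2]
  satisfied 1 clause(s); 7 remain; assigned so far: [4]
unit clause [-1] forces x1=F; simplify:
  drop 1 from [1, 2] -> [2]
  satisfied 3 clause(s); 4 remain; assigned so far: [1, 4]
unit clause [2] forces x2=T; simplify:
  satisfied 3 clause(s); 1 remain; assigned so far: [1, 2, 4]

Answer: x1=F x2=T x4=F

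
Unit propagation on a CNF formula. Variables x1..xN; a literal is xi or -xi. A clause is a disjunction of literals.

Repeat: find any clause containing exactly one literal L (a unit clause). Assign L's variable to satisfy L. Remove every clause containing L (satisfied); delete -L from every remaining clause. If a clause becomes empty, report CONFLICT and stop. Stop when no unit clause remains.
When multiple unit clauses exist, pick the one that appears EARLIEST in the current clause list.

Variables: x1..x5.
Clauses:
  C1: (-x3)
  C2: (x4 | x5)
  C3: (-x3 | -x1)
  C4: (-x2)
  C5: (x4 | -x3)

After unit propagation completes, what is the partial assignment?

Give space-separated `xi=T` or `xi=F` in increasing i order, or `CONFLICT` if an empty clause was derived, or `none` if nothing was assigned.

Answer: x2=F x3=F

Derivation:
unit clause [-3] forces x3=F; simplify:
  satisfied 3 clause(s); 2 remain; assigned so far: [3]
unit clause [-2] forces x2=F; simplify:
  satisfied 1 clause(s); 1 remain; assigned so far: [2, 3]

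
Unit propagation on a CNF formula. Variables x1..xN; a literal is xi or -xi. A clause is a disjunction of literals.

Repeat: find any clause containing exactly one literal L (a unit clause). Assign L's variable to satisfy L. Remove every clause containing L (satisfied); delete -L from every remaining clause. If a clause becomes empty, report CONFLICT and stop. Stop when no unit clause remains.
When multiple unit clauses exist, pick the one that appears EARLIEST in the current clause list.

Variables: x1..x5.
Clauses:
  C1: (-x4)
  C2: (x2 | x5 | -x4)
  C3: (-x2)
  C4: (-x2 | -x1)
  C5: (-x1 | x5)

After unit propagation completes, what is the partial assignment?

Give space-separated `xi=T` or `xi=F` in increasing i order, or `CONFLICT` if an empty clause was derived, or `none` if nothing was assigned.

Answer: x2=F x4=F

Derivation:
unit clause [-4] forces x4=F; simplify:
  satisfied 2 clause(s); 3 remain; assigned so far: [4]
unit clause [-2] forces x2=F; simplify:
  satisfied 2 clause(s); 1 remain; assigned so far: [2, 4]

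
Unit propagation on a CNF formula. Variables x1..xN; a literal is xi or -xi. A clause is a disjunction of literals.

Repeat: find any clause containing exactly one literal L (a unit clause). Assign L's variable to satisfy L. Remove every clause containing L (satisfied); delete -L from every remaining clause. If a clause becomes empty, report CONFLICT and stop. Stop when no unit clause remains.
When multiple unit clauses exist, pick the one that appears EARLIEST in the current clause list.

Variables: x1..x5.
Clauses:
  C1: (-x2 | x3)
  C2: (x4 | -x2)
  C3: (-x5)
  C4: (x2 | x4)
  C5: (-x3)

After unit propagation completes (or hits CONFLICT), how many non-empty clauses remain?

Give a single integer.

Answer: 0

Derivation:
unit clause [-5] forces x5=F; simplify:
  satisfied 1 clause(s); 4 remain; assigned so far: [5]
unit clause [-3] forces x3=F; simplify:
  drop 3 from [-2, 3] -> [-2]
  satisfied 1 clause(s); 3 remain; assigned so far: [3, 5]
unit clause [-2] forces x2=F; simplify:
  drop 2 from [2, 4] -> [4]
  satisfied 2 clause(s); 1 remain; assigned so far: [2, 3, 5]
unit clause [4] forces x4=T; simplify:
  satisfied 1 clause(s); 0 remain; assigned so far: [2, 3, 4, 5]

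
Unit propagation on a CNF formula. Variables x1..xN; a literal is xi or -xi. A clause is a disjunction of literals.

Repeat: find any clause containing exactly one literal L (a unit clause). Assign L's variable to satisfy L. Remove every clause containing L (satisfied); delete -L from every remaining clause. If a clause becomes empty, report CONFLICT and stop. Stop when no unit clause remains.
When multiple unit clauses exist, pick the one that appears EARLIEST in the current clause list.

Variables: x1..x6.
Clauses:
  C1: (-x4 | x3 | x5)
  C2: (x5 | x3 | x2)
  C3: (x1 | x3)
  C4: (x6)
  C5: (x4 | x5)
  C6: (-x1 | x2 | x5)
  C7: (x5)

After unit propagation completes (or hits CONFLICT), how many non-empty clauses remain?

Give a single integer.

Answer: 1

Derivation:
unit clause [6] forces x6=T; simplify:
  satisfied 1 clause(s); 6 remain; assigned so far: [6]
unit clause [5] forces x5=T; simplify:
  satisfied 5 clause(s); 1 remain; assigned so far: [5, 6]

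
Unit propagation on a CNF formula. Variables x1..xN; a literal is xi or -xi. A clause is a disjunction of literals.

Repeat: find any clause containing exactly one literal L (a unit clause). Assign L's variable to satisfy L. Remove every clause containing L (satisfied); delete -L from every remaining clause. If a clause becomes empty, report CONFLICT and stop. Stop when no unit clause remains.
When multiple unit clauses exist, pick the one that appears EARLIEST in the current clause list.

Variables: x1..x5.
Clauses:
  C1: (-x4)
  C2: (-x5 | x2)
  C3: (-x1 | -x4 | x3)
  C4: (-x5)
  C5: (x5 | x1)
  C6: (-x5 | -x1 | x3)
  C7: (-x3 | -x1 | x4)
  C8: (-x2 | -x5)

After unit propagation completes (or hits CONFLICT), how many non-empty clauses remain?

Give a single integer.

Answer: 0

Derivation:
unit clause [-4] forces x4=F; simplify:
  drop 4 from [-3, -1, 4] -> [-3, -1]
  satisfied 2 clause(s); 6 remain; assigned so far: [4]
unit clause [-5] forces x5=F; simplify:
  drop 5 from [5, 1] -> [1]
  satisfied 4 clause(s); 2 remain; assigned so far: [4, 5]
unit clause [1] forces x1=T; simplify:
  drop -1 from [-3, -1] -> [-3]
  satisfied 1 clause(s); 1 remain; assigned so far: [1, 4, 5]
unit clause [-3] forces x3=F; simplify:
  satisfied 1 clause(s); 0 remain; assigned so far: [1, 3, 4, 5]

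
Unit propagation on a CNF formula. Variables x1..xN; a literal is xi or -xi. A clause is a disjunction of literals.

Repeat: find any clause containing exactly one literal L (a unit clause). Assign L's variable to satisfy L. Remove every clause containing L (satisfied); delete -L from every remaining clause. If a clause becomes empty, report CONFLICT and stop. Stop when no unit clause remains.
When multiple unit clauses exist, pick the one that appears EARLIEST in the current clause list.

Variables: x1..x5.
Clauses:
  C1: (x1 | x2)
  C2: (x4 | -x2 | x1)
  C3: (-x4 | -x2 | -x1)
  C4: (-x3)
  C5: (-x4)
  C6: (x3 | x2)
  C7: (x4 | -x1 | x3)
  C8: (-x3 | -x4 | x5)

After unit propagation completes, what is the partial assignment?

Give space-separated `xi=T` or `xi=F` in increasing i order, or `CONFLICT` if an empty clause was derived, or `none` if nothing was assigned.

Answer: CONFLICT

Derivation:
unit clause [-3] forces x3=F; simplify:
  drop 3 from [3, 2] -> [2]
  drop 3 from [4, -1, 3] -> [4, -1]
  satisfied 2 clause(s); 6 remain; assigned so far: [3]
unit clause [-4] forces x4=F; simplify:
  drop 4 from [4, -2, 1] -> [-2, 1]
  drop 4 from [4, -1] -> [-1]
  satisfied 2 clause(s); 4 remain; assigned so far: [3, 4]
unit clause [2] forces x2=T; simplify:
  drop -2 from [-2, 1] -> [1]
  satisfied 2 clause(s); 2 remain; assigned so far: [2, 3, 4]
unit clause [1] forces x1=T; simplify:
  drop -1 from [-1] -> [] (empty!)
  satisfied 1 clause(s); 1 remain; assigned so far: [1, 2, 3, 4]
CONFLICT (empty clause)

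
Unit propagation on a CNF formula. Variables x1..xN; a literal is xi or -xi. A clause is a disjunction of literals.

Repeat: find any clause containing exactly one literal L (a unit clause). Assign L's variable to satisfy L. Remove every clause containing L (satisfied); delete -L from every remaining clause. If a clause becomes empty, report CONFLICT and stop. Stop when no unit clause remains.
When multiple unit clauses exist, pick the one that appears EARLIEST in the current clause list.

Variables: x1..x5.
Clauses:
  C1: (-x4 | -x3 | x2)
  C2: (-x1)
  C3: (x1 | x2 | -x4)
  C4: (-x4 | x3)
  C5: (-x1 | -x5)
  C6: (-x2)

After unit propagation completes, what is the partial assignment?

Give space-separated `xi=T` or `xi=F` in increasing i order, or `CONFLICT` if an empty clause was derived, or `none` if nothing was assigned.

unit clause [-1] forces x1=F; simplify:
  drop 1 from [1, 2, -4] -> [2, -4]
  satisfied 2 clause(s); 4 remain; assigned so far: [1]
unit clause [-2] forces x2=F; simplify:
  drop 2 from [-4, -3, 2] -> [-4, -3]
  drop 2 from [2, -4] -> [-4]
  satisfied 1 clause(s); 3 remain; assigned so far: [1, 2]
unit clause [-4] forces x4=F; simplify:
  satisfied 3 clause(s); 0 remain; assigned so far: [1, 2, 4]

Answer: x1=F x2=F x4=F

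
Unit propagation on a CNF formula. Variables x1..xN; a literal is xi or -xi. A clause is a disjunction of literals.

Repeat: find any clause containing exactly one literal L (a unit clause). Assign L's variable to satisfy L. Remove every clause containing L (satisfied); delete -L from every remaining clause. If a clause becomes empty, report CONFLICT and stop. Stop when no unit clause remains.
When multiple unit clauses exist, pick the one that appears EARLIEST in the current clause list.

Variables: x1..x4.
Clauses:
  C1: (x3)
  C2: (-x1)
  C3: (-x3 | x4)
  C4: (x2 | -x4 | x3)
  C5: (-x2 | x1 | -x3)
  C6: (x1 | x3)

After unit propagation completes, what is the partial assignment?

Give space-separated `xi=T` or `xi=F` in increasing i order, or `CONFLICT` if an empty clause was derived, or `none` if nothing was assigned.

unit clause [3] forces x3=T; simplify:
  drop -3 from [-3, 4] -> [4]
  drop -3 from [-2, 1, -3] -> [-2, 1]
  satisfied 3 clause(s); 3 remain; assigned so far: [3]
unit clause [-1] forces x1=F; simplify:
  drop 1 from [-2, 1] -> [-2]
  satisfied 1 clause(s); 2 remain; assigned so far: [1, 3]
unit clause [4] forces x4=T; simplify:
  satisfied 1 clause(s); 1 remain; assigned so far: [1, 3, 4]
unit clause [-2] forces x2=F; simplify:
  satisfied 1 clause(s); 0 remain; assigned so far: [1, 2, 3, 4]

Answer: x1=F x2=F x3=T x4=T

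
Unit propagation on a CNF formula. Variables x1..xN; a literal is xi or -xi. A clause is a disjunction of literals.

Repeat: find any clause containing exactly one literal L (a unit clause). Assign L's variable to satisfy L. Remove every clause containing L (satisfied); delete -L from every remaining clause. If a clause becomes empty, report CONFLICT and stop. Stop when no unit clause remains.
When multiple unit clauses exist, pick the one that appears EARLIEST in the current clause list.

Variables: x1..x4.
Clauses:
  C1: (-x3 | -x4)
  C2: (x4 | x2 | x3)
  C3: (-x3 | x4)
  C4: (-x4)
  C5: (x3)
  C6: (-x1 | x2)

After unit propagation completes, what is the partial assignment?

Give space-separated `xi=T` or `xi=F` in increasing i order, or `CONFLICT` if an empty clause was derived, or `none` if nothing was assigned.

unit clause [-4] forces x4=F; simplify:
  drop 4 from [4, 2, 3] -> [2, 3]
  drop 4 from [-3, 4] -> [-3]
  satisfied 2 clause(s); 4 remain; assigned so far: [4]
unit clause [-3] forces x3=F; simplify:
  drop 3 from [2, 3] -> [2]
  drop 3 from [3] -> [] (empty!)
  satisfied 1 clause(s); 3 remain; assigned so far: [3, 4]
CONFLICT (empty clause)

Answer: CONFLICT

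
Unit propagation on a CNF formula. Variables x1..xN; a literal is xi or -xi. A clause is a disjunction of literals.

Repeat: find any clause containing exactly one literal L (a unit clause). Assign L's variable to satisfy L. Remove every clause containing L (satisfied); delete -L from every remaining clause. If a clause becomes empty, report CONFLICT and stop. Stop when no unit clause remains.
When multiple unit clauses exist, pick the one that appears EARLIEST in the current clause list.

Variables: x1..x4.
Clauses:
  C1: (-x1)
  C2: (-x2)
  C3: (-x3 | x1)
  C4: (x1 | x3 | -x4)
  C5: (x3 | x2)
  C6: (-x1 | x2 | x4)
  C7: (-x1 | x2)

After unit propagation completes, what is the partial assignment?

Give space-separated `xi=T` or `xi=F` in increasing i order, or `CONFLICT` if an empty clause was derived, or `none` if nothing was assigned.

Answer: CONFLICT

Derivation:
unit clause [-1] forces x1=F; simplify:
  drop 1 from [-3, 1] -> [-3]
  drop 1 from [1, 3, -4] -> [3, -4]
  satisfied 3 clause(s); 4 remain; assigned so far: [1]
unit clause [-2] forces x2=F; simplify:
  drop 2 from [3, 2] -> [3]
  satisfied 1 clause(s); 3 remain; assigned so far: [1, 2]
unit clause [-3] forces x3=F; simplify:
  drop 3 from [3, -4] -> [-4]
  drop 3 from [3] -> [] (empty!)
  satisfied 1 clause(s); 2 remain; assigned so far: [1, 2, 3]
CONFLICT (empty clause)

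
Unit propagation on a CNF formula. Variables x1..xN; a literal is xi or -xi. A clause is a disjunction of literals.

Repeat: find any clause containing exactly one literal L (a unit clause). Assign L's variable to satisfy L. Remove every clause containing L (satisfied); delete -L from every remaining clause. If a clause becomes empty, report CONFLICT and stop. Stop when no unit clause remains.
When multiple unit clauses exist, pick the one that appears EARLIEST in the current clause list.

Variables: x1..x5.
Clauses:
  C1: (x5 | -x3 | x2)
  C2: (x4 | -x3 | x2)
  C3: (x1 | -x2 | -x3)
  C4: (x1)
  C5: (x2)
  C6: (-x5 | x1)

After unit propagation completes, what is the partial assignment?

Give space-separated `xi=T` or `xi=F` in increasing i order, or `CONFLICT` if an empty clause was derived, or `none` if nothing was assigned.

unit clause [1] forces x1=T; simplify:
  satisfied 3 clause(s); 3 remain; assigned so far: [1]
unit clause [2] forces x2=T; simplify:
  satisfied 3 clause(s); 0 remain; assigned so far: [1, 2]

Answer: x1=T x2=T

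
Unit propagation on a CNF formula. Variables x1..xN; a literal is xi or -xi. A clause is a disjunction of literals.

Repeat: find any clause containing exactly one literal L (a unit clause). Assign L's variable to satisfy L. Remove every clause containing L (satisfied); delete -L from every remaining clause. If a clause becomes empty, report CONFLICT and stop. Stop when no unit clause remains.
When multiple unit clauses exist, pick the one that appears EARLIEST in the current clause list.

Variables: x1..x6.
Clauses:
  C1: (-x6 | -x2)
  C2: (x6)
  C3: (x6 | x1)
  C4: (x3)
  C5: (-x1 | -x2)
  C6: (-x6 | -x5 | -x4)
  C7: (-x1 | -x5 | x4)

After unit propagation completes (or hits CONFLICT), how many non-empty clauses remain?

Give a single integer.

Answer: 2

Derivation:
unit clause [6] forces x6=T; simplify:
  drop -6 from [-6, -2] -> [-2]
  drop -6 from [-6, -5, -4] -> [-5, -4]
  satisfied 2 clause(s); 5 remain; assigned so far: [6]
unit clause [-2] forces x2=F; simplify:
  satisfied 2 clause(s); 3 remain; assigned so far: [2, 6]
unit clause [3] forces x3=T; simplify:
  satisfied 1 clause(s); 2 remain; assigned so far: [2, 3, 6]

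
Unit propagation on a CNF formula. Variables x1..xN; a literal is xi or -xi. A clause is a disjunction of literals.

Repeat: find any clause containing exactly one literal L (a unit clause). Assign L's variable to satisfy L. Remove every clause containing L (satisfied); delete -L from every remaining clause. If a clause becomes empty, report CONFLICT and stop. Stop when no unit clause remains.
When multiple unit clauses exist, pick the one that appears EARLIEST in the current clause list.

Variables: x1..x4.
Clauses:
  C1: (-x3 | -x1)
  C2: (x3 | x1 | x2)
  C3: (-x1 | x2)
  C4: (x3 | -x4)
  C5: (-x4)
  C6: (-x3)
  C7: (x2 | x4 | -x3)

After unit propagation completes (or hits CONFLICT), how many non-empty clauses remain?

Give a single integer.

unit clause [-4] forces x4=F; simplify:
  drop 4 from [2, 4, -3] -> [2, -3]
  satisfied 2 clause(s); 5 remain; assigned so far: [4]
unit clause [-3] forces x3=F; simplify:
  drop 3 from [3, 1, 2] -> [1, 2]
  satisfied 3 clause(s); 2 remain; assigned so far: [3, 4]

Answer: 2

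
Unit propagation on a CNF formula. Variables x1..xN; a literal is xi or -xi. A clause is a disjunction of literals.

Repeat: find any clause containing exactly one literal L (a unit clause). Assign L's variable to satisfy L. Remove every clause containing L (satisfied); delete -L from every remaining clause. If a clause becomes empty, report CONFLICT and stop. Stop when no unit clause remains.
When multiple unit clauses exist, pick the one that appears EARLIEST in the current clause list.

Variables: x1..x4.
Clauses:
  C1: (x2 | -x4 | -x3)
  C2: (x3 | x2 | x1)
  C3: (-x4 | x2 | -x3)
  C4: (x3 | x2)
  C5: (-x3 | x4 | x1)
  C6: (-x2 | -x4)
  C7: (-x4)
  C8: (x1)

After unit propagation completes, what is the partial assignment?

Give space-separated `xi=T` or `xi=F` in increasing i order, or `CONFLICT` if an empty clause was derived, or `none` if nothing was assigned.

Answer: x1=T x4=F

Derivation:
unit clause [-4] forces x4=F; simplify:
  drop 4 from [-3, 4, 1] -> [-3, 1]
  satisfied 4 clause(s); 4 remain; assigned so far: [4]
unit clause [1] forces x1=T; simplify:
  satisfied 3 clause(s); 1 remain; assigned so far: [1, 4]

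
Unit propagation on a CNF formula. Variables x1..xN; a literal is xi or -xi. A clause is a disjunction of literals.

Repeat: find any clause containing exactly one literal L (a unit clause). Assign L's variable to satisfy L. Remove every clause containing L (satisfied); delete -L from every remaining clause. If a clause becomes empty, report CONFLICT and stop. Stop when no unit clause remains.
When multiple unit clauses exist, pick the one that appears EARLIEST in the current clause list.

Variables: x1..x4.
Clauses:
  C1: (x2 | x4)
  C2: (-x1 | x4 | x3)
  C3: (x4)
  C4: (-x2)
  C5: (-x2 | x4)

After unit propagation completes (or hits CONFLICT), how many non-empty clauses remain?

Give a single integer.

Answer: 0

Derivation:
unit clause [4] forces x4=T; simplify:
  satisfied 4 clause(s); 1 remain; assigned so far: [4]
unit clause [-2] forces x2=F; simplify:
  satisfied 1 clause(s); 0 remain; assigned so far: [2, 4]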